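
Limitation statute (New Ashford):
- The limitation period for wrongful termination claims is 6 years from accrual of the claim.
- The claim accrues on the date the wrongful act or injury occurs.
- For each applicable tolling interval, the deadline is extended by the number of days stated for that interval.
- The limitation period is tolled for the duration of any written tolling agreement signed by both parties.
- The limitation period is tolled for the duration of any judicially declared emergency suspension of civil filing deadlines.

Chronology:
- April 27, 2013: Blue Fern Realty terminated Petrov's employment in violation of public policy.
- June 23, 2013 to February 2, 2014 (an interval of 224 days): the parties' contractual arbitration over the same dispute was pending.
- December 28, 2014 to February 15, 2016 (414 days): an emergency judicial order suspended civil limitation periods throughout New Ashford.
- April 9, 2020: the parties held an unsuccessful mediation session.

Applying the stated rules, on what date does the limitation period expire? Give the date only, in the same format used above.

June 14, 2020

The claim accrued on April 27, 2013, when the wrongful act occurred.
The untolled deadline — 6 years after April 27, 2013 — is April 27, 2019.
The period was tolled for 414 days by the emergency suspension of filing deadlines (December 28, 2014 to February 15, 2016), pushing the deadline to June 14, 2020.
The pending related arbitration from June 23, 2013 to February 2, 2014 does not toll the period, because no stated rule makes a pending arbitration a tolling event.
Nothing else in the chronology tolls or restarts the period.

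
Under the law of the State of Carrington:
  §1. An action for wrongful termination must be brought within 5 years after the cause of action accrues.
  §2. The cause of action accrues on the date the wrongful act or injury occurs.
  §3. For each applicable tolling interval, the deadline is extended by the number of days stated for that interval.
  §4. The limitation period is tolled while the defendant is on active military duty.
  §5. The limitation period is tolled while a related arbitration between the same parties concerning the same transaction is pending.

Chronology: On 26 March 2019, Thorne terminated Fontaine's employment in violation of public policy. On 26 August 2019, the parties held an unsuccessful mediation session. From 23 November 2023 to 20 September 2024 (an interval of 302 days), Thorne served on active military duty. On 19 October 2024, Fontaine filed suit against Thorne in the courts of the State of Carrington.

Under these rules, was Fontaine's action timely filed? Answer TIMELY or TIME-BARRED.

TIMELY

The cause of action accrued on 26 March 2019, the date of the act.
5 years from 26 March 2019 is 26 March 2024.
The period was tolled for 302 days by the defendant's active military service (23 November 2023 to 20 September 2024), pushing the deadline to 22 January 2025.
None of the other events listed affects the running of the period under the stated rules.
Fontaine filed on 19 October 2024, before the 22 January 2025 deadline, so the action is timely.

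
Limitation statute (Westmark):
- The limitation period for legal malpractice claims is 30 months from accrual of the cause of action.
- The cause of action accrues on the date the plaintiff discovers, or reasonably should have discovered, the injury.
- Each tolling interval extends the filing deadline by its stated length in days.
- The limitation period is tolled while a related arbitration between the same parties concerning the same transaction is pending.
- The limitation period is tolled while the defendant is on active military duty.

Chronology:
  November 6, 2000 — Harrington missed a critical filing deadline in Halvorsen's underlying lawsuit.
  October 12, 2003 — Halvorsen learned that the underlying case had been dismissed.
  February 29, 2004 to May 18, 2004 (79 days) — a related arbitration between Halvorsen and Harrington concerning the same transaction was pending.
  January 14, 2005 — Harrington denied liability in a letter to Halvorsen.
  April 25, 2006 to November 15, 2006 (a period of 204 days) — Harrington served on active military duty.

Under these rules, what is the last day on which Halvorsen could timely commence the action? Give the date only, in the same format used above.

The claim did not accrue until Halvorsen discovered the injury on October 12, 2003; the November 6, 2000 act date does not start the clock under the stated rule.
The untolled deadline — 30 months after October 12, 2003 — is April 12, 2006.
The pending related arbitration from February 29, 2004 to May 18, 2004 tolled the period for 79 days, extending the deadline to June 30, 2006.
The defendant's active military service from April 25, 2006 to November 15, 2006 tolled the period for 204 days, extending the deadline to January 20, 2007.
None of the other events listed affects the running of the period under the stated rules.

January 20, 2007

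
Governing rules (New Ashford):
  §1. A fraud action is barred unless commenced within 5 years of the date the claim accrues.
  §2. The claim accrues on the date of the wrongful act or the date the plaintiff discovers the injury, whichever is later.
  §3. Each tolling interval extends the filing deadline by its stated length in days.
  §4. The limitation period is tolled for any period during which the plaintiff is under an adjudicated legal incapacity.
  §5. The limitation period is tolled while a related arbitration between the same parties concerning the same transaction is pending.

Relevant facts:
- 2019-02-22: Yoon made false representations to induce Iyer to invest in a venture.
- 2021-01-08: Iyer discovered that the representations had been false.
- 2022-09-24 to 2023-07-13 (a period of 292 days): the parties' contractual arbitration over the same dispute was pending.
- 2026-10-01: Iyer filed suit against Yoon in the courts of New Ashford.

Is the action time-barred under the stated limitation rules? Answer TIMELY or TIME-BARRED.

Because discovery on 2021-01-08 post-dates the 2019-02-22 act, accrual under the later-of rule falls on 2021-01-08.
Adding the 5 years base period to 2021-01-08 gives a deadline of 2026-01-08, before any tolling.
The pending related arbitration from 2022-09-24 to 2023-07-13 tolled the period for 292 days, extending the deadline to 2026-10-27.
Iyer filed on 2026-10-01, before the 2026-10-27 deadline, so the action is timely.

TIMELY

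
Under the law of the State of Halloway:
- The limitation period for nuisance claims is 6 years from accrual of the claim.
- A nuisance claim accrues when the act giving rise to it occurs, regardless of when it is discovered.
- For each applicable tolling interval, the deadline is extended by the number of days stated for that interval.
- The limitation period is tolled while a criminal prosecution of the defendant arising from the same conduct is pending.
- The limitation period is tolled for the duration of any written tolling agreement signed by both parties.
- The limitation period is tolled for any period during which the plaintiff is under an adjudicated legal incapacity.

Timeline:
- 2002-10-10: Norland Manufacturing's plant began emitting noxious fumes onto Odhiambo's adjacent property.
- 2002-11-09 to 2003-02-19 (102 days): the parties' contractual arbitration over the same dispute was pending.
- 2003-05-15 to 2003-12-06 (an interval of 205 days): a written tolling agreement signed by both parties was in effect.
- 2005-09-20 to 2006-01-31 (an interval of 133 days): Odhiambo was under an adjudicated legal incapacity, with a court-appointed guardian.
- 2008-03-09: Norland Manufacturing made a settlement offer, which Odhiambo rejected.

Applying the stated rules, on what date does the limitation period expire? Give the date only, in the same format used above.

The claim accrued on 2002-10-10, when the wrongful act occurred.
Adding the 6 years base period to 2002-10-10 gives a deadline of 2008-10-10, before any tolling.
The written tolling agreement from 2003-05-15 to 2003-12-06 tolled the period for 205 days, extending the deadline to 2009-05-03.
Because the plaintiff's legal incapacity ran from 2005-09-20 to 2006-01-31, the deadline is extended by 133 days to 2009-09-13.
No stated provision tolls the period for a pending arbitration, so the interval from 2002-11-09 to 2003-02-19 has no effect on the deadline.
Nothing else in the chronology tolls or restarts the period.

2009-09-13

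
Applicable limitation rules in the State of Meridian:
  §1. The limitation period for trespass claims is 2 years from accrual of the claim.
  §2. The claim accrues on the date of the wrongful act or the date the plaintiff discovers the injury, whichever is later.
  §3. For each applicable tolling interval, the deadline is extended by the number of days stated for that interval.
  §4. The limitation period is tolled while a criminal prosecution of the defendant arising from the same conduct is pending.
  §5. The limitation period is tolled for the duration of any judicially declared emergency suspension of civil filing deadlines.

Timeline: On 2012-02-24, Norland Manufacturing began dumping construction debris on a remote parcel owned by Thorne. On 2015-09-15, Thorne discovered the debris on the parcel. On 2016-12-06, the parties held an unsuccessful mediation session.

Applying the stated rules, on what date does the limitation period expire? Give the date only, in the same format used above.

2017-09-15

Because discovery on 2015-09-15 post-dates the 2012-02-24 act, accrual under the later-of rule falls on 2015-09-15.
The untolled deadline — 2 years after 2015-09-15 — is 2017-09-15.
None of the other events listed affects the running of the period under the stated rules.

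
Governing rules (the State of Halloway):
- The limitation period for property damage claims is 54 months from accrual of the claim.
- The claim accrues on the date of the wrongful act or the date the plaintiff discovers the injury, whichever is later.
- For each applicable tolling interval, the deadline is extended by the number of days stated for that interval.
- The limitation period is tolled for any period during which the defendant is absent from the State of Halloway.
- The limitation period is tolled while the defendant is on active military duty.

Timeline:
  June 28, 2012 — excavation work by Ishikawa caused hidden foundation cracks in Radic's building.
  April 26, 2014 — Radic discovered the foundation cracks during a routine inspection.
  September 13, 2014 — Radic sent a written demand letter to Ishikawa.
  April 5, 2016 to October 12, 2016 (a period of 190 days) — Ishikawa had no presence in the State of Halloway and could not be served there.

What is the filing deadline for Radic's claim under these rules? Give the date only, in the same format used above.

The claim accrued on April 26, 2014 — the later of the June 28, 2012 act and the April 26, 2014 discovery.
Adding the 54 months base period to April 26, 2014 gives a deadline of October 26, 2018, before any tolling.
The defendant's absence from the jurisdiction from April 5, 2016 to October 12, 2016 tolled the period for 190 days, extending the deadline to May 4, 2019.
None of the other events listed affects the running of the period under the stated rules.

May 4, 2019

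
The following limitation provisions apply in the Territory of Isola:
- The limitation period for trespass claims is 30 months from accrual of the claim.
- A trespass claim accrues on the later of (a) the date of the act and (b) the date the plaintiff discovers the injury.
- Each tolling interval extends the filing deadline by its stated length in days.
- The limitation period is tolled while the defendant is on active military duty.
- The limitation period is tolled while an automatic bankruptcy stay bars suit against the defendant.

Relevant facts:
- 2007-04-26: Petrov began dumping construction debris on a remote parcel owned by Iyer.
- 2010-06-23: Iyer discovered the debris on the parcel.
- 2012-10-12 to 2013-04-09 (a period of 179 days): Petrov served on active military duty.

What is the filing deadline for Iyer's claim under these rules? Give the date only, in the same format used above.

2013-06-20

The claim accrued on 2010-06-23 — the later of the 2007-04-26 act and the 2010-06-23 discovery.
30 months from 2010-06-23 is 2012-12-23.
Because the defendant's active military service ran from 2012-10-12 to 2013-04-09, the deadline is extended by 179 days to 2013-06-20.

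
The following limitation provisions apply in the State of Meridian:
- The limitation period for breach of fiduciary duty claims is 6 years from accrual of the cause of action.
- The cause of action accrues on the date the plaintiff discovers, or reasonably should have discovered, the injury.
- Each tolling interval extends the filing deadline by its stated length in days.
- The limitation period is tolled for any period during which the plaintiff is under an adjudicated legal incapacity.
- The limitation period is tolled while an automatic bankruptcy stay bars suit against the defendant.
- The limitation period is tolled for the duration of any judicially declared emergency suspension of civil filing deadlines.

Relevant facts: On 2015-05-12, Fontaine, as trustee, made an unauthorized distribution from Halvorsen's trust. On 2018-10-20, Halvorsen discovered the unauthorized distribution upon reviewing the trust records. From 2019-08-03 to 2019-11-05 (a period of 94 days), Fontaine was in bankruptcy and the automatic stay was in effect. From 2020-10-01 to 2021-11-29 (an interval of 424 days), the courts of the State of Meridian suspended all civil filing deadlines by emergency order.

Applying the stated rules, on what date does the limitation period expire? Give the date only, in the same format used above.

2026-03-22

The claim did not accrue until Halvorsen discovered the injury on 2018-10-20; the 2015-05-12 act date does not start the clock under the stated rule.
The untolled deadline — 6 years after 2018-10-20 — is 2024-10-20.
Because the automatic bankruptcy stay ran from 2019-08-03 to 2019-11-05, the deadline is extended by 94 days to 2025-01-22.
The emergency suspension of filing deadlines from 2020-10-01 to 2021-11-29 tolled the period for 424 days, extending the deadline to 2026-03-22.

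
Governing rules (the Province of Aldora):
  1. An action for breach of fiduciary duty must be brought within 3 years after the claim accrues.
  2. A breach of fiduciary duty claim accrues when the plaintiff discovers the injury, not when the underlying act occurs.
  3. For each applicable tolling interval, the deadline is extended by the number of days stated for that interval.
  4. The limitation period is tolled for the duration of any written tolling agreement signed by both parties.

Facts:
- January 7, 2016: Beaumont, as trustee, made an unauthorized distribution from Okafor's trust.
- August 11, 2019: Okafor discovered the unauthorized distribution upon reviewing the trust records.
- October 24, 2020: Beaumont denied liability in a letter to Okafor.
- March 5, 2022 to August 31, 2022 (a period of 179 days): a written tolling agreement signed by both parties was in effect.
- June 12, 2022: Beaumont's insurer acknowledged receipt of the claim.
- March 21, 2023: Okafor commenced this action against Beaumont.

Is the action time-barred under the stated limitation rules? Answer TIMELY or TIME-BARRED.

TIME-BARRED

Accrual is tied to discovery, so the period began on August 11, 2019 rather than on January 7, 2016 when the act occurred.
3 years from August 11, 2019 is August 11, 2022.
Because the written tolling agreement ran from March 5, 2022 to August 31, 2022, the deadline is extended by 179 days to February 6, 2023.
Nothing else in the chronology tolls or restarts the period.
Okafor filed on March 21, 2023, after the February 6, 2023 deadline, so the action is time-barred.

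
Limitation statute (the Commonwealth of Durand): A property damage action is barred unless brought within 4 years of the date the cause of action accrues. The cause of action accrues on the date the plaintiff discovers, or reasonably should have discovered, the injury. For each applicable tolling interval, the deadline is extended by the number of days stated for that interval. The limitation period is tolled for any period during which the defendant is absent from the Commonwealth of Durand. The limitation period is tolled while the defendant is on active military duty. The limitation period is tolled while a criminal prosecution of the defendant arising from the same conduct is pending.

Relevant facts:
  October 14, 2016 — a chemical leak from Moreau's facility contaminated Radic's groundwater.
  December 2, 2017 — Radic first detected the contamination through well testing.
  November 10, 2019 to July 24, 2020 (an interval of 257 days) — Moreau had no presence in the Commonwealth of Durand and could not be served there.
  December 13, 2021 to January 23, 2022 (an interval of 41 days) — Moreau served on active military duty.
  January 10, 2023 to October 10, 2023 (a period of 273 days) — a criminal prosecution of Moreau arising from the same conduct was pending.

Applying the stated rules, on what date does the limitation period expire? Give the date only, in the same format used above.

September 26, 2022

Under the discovery rule, the claim accrued on December 2, 2017, when Radic discovered the injury — not on the October 14, 2016 date of the underlying act.
4 years from December 2, 2017 is December 2, 2021.
The defendant's absence from the jurisdiction from November 10, 2019 to July 24, 2020 tolled the period for 257 days, extending the deadline to August 16, 2022.
Because the defendant's active military service ran from December 13, 2021 to January 23, 2022, the deadline is extended by 41 days to September 26, 2022.
The pending criminal prosecution from January 10, 2023 to October 10, 2023 began after the period had already run on September 26, 2022, so it has no tolling effect.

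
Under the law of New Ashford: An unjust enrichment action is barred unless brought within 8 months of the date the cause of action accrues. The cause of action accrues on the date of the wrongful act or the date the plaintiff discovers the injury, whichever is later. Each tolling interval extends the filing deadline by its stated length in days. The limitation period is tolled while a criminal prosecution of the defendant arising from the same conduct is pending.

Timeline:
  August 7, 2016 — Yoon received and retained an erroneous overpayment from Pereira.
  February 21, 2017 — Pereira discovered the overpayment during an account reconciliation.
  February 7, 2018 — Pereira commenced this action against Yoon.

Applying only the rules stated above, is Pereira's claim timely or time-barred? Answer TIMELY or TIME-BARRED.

TIME-BARRED

The claim accrued on February 21, 2017 — the later of the August 7, 2016 act and the February 21, 2017 discovery.
The untolled deadline — 8 months after February 21, 2017 — is October 21, 2017.
The February 7, 2018 filing falls after the October 21, 2017 deadline; the claim is time-barred.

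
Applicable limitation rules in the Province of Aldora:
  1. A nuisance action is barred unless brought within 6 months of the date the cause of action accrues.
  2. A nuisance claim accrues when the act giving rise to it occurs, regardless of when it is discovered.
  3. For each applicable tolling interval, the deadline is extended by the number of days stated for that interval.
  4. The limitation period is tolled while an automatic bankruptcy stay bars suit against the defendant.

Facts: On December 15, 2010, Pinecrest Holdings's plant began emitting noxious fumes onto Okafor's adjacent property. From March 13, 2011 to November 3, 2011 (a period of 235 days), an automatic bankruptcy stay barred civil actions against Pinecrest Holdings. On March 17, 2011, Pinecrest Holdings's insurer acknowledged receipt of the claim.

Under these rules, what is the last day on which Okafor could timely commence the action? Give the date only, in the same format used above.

February 5, 2012

The cause of action accrued on December 15, 2010, the date of the act.
Adding the 6 months base period to December 15, 2010 gives a deadline of June 15, 2011, before any tolling.
The period was tolled for 235 days by the automatic bankruptcy stay (March 13, 2011 to November 3, 2011), pushing the deadline to February 5, 2012.
Nothing else in the chronology tolls or restarts the period.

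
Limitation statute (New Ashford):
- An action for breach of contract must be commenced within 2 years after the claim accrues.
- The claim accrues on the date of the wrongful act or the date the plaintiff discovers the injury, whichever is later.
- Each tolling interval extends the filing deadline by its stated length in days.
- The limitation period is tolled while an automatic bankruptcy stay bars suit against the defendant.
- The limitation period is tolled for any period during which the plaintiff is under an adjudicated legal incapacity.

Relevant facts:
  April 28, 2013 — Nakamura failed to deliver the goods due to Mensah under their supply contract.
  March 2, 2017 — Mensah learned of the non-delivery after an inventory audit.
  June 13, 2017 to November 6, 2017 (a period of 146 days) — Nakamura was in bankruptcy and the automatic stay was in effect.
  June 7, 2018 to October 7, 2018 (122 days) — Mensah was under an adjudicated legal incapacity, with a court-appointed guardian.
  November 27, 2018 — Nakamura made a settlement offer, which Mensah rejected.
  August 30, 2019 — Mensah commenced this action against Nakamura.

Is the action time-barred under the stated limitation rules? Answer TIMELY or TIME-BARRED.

TIMELY

The claim accrued on March 2, 2017 — the later of the April 28, 2013 act and the March 2, 2017 discovery.
2 years from March 2, 2017 is March 2, 2019.
Because the automatic bankruptcy stay ran from June 13, 2017 to November 6, 2017, the deadline is extended by 146 days to July 26, 2019.
The plaintiff's legal incapacity from June 7, 2018 to October 7, 2018 tolled the period for 122 days, extending the deadline to November 25, 2019.
The other events in the timeline have no effect on the limitation period under the stated rules.
The August 30, 2019 filing precedes the November 25, 2019 deadline; the claim is timely.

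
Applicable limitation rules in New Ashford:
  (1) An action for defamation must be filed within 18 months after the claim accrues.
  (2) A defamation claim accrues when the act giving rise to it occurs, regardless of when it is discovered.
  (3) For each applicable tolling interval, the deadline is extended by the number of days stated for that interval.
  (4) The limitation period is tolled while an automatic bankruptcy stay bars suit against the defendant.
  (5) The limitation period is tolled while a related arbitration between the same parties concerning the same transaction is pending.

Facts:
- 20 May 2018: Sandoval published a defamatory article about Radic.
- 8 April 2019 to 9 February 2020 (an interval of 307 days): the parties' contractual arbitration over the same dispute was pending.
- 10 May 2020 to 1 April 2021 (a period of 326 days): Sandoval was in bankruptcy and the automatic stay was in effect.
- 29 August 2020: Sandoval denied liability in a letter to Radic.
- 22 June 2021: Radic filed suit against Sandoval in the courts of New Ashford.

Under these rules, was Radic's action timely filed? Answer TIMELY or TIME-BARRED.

The claim accrued on 20 May 2018, the date of the act.
Adding the 18 months base period to 20 May 2018 gives a deadline of 20 November 2019, before any tolling.
The pending related arbitration from 8 April 2019 to 9 February 2020 tolled the period for 307 days, extending the deadline to 22 September 2020.
The period was tolled for 326 days by the automatic bankruptcy stay (10 May 2020 to 1 April 2021), pushing the deadline to 14 August 2021.
The other events in the timeline have no effect on the limitation period under the stated rules.
Filing on 22 June 2021 beat the 14 August 2021 deadline — the action is timely.

TIMELY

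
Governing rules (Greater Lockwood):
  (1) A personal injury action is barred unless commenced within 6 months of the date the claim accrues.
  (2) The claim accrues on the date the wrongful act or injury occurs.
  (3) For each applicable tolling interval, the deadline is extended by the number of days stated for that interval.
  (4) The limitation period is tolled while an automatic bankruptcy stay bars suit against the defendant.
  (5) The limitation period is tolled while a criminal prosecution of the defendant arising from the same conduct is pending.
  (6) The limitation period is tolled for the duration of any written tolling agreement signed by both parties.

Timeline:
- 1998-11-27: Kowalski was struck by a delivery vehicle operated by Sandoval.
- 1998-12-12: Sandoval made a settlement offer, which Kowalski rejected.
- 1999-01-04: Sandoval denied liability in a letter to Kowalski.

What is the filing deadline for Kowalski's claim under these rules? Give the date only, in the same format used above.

The claim accrued on 1998-11-27, when the wrongful act occurred.
The untolled deadline — 6 months after 1998-11-27 — is 1999-05-27.
None of the other events listed affects the running of the period under the stated rules.

1999-05-27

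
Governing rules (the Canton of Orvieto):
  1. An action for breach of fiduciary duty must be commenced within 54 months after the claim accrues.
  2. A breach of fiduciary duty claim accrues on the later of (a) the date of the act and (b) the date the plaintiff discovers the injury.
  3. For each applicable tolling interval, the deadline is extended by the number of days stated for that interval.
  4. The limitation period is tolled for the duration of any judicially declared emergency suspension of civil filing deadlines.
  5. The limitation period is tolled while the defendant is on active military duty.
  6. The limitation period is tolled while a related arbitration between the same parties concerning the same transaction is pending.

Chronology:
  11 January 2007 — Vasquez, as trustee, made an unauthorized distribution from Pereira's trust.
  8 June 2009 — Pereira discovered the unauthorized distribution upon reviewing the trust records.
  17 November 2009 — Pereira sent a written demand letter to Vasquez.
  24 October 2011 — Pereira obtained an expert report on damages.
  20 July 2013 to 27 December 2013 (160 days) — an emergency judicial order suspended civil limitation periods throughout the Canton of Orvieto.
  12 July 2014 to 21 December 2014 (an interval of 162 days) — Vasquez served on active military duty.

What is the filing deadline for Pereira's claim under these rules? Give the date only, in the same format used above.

The claim accrued on 8 June 2009 — the later of the 11 January 2007 act and the 8 June 2009 discovery.
The untolled deadline — 54 months after 8 June 2009 — is 8 December 2013.
The emergency suspension of filing deadlines from 20 July 2013 to 27 December 2013 tolled the period for 160 days, extending the deadline to 17 May 2014.
The defendant's active military service starting 12 July 2014 came too late — the period had run on 17 May 2014 — and so does not extend the deadline.
The other events in the timeline have no effect on the limitation period under the stated rules.

17 May 2014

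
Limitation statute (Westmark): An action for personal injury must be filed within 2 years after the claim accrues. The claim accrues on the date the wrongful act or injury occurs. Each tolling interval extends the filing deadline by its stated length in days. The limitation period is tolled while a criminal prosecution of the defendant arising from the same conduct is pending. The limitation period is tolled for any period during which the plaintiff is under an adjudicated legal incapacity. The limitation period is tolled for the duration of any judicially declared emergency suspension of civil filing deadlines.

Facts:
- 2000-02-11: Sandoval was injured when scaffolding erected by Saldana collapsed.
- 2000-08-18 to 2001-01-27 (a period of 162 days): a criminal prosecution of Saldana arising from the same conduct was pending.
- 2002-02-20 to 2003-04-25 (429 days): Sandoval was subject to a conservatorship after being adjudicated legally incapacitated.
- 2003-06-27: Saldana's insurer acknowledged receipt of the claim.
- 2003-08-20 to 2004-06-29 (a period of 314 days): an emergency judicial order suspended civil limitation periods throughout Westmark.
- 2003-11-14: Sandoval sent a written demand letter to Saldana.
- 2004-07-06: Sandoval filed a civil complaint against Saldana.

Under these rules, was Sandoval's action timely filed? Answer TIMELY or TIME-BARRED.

The claim accrued on 2000-02-11, the date of the act.
2 years from 2000-02-11 is 2002-02-11.
The period was tolled for 162 days by the pending criminal prosecution (2000-08-18 to 2001-01-27), pushing the deadline to 2002-07-23.
Because the plaintiff's legal incapacity ran from 2002-02-20 to 2003-04-25, the deadline is extended by 429 days to 2003-09-25.
Because the emergency suspension of filing deadlines ran from 2003-08-20 to 2004-06-29, the deadline is extended by 314 days to 2004-08-04.
Nothing else in the chronology tolls or restarts the period.
The 2004-07-06 filing precedes the 2004-08-04 deadline; the claim is timely.

TIMELY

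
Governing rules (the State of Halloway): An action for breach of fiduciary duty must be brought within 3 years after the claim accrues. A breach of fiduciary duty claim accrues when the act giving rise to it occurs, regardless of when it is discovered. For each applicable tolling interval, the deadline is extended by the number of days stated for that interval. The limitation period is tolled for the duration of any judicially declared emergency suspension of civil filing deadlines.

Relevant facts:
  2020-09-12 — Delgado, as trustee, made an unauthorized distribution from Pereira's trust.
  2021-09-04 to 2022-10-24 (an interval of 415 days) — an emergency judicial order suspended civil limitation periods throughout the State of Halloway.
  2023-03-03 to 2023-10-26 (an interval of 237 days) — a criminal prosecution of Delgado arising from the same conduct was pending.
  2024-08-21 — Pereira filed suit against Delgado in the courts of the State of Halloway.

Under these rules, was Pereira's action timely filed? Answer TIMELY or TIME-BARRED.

TIMELY

The claim accrued on 2020-09-12, the date of the act.
The untolled deadline — 3 years after 2020-09-12 — is 2023-09-12.
Because the emergency suspension of filing deadlines ran from 2021-09-04 to 2022-10-24, the deadline is extended by 415 days to 2024-10-31.
No stated provision tolls the period for a criminal prosecution, so the interval from 2023-03-03 to 2023-10-26 has no effect on the deadline.
Filing on 2024-08-21 beat the 2024-10-31 deadline — the action is timely.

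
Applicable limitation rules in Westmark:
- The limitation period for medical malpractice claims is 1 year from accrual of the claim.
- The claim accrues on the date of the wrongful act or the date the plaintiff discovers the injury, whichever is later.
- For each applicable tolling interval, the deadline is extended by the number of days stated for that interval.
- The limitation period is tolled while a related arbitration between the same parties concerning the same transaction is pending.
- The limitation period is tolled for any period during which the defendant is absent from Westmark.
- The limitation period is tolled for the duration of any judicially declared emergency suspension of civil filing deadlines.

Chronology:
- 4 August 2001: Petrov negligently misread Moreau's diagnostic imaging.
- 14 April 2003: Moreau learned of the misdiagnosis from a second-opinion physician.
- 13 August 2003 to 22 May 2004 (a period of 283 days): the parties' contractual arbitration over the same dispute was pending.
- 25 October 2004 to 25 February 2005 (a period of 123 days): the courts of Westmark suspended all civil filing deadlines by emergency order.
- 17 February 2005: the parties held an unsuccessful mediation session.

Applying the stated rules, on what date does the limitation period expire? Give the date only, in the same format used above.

25 May 2005

The claim accrued on 14 April 2003 — the later of the 4 August 2001 act and the 14 April 2003 discovery.
Adding the 1 year base period to 14 April 2003 gives a deadline of 14 April 2004, before any tolling.
The pending related arbitration from 13 August 2003 to 22 May 2004 tolled the period for 283 days, extending the deadline to 22 January 2005.
Because the emergency suspension of filing deadlines ran from 25 October 2004 to 25 February 2005, the deadline is extended by 123 days to 25 May 2005.
The other events in the timeline have no effect on the limitation period under the stated rules.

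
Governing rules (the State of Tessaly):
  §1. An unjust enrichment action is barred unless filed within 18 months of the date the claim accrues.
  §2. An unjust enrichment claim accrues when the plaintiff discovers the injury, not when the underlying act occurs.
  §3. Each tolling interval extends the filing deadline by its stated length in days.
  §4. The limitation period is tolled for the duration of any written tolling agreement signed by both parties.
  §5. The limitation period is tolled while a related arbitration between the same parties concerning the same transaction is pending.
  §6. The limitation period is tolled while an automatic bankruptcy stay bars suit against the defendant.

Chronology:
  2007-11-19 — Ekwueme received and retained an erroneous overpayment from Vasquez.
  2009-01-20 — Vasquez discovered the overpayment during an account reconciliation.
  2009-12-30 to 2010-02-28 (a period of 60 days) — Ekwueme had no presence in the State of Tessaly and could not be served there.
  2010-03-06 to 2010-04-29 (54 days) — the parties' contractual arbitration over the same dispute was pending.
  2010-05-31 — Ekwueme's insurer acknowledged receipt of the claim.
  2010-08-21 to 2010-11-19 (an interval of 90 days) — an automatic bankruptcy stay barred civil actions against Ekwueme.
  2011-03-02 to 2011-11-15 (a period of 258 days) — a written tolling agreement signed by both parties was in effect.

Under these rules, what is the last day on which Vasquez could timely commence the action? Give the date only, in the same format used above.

Accrual is tied to discovery, so the period began on 2009-01-20 rather than on 2007-11-19 when the act occurred.
The untolled deadline — 18 months after 2009-01-20 — is 2010-07-20.
Because the pending related arbitration ran from 2010-03-06 to 2010-04-29, the deadline is extended by 54 days to 2010-09-12.
The period was tolled for 90 days by the automatic bankruptcy stay (2010-08-21 to 2010-11-19), pushing the deadline to 2010-12-11.
By the time the written tolling agreement began on 2011-03-02, the limitation period had already expired on 2010-12-11; that interval cannot revive it.
The defendant's absence from the jurisdiction from 2009-12-30 to 2010-02-28 does not toll the period, because no stated rule makes the defendant's absence a tolling event.
The other events in the timeline have no effect on the limitation period under the stated rules.

2010-12-11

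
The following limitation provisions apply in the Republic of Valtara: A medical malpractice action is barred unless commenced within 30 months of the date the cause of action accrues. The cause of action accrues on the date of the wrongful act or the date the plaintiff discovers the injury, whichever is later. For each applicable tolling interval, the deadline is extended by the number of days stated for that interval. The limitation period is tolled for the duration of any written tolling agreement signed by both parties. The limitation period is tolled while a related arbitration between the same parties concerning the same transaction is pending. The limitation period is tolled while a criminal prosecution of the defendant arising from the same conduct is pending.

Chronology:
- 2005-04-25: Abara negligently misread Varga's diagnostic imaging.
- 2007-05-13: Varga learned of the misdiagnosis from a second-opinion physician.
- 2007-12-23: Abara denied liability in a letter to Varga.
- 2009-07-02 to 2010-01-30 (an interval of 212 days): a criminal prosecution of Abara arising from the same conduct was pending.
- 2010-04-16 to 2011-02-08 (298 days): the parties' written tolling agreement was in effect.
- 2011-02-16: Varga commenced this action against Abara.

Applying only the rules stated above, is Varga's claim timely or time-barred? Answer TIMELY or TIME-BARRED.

TIMELY

The claim accrued on 2007-05-13 — the later of the 2005-04-25 act and the 2007-05-13 discovery.
30 months from 2007-05-13 is 2009-11-13.
Because the pending criminal prosecution ran from 2009-07-02 to 2010-01-30, the deadline is extended by 212 days to 2010-06-13.
The written tolling agreement from 2010-04-16 to 2011-02-08 tolled the period for 298 days, extending the deadline to 2011-04-07.
The other events in the timeline have no effect on the limitation period under the stated rules.
The 2011-02-16 filing precedes the 2011-04-07 deadline; the claim is timely.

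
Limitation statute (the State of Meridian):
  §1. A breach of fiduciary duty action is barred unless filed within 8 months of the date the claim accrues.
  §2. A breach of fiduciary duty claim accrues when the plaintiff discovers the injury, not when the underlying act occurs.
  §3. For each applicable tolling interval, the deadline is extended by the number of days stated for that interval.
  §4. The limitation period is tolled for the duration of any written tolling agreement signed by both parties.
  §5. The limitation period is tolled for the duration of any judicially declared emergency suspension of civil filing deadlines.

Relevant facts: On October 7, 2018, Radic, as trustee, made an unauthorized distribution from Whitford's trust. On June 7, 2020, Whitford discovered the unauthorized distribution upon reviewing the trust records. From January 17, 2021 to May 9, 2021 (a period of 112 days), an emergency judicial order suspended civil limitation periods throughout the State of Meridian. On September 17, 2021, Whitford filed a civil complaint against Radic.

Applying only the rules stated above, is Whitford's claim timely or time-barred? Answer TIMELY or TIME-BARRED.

TIME-BARRED

Under the discovery rule, the claim accrued on June 7, 2020, when Whitford discovered the injury — not on the October 7, 2018 date of the underlying act.
The untolled deadline — 8 months after June 7, 2020 — is February 7, 2021.
The emergency suspension of filing deadlines from January 17, 2021 to May 9, 2021 tolled the period for 112 days, extending the deadline to May 30, 2021.
Whitford filed on September 17, 2021, after the May 30, 2021 deadline, so the action is time-barred.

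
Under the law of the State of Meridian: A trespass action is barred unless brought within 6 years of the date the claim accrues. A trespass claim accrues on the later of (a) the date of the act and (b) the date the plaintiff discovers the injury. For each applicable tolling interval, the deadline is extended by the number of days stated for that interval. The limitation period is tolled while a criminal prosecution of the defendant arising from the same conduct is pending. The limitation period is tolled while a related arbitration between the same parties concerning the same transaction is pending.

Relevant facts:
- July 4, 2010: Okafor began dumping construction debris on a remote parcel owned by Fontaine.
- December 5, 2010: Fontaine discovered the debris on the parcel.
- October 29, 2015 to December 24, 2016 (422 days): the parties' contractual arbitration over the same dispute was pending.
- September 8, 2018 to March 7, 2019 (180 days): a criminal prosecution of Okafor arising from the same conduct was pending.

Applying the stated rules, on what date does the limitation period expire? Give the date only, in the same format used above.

January 31, 2018

Taking the later of the act (July 4, 2010) and discovery (December 5, 2010), the claim accrued on December 5, 2010.
The untolled deadline — 6 years after December 5, 2010 — is December 5, 2016.
The pending related arbitration from October 29, 2015 to December 24, 2016 tolled the period for 422 days, extending the deadline to January 31, 2018.
By the time the pending criminal prosecution began on September 8, 2018, the limitation period had already expired on January 31, 2018; that interval cannot revive it.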